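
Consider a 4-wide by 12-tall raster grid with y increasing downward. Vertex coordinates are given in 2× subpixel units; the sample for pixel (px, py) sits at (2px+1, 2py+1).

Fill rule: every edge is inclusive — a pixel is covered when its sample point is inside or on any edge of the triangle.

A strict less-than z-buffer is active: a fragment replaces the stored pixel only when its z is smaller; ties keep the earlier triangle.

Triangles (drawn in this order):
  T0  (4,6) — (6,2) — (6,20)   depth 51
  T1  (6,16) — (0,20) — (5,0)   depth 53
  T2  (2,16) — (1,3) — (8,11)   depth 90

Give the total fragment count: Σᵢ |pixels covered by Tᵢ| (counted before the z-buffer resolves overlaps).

T0:
  2·area = 36
  edge (4, 6)→(6, 2): d=(2,-4) inclusive
  edge (6, 2)→(6, 20): d=(0,18) inclusive
  edge (6, 20)→(4, 6): d=(-2,-14) inclusive
    (2,2)@(5, 5): e=[2,18,16] → X
    (3,2)@(7, 5): e=[10,-18,44] → .
    (2,3)@(5, 7): e=[6,18,12] → X
    (3,3)@(7, 7): e=[14,-18,40] → .
    (2,4)@(5, 9): e=[10,18,8] → X
    (3,4)@(7, 9): e=[18,-18,36] → .
    (2,5)@(5, 11): e=[14,18,4] → X
    (3,5)@(7, 11): e=[22,-18,32] → .
    (2,6)@(5, 13): e=[18,18,0] → X  [on edge]
    (3,6)@(7, 13): e=[26,-18,28] → .
    (2,7)@(5, 15): e=[22,18,-4] → .
  covered (5 px):
    . . . .
    . . . .
    . . X .
    . . X .
    . . X .
    . . X .
    . . X .
    . . . .
    . . . .
    . . . .
    . . . .
    . . . .
T1:
  2·area = 100
  edge (6, 16)→(0, 20): d=(-6,4) inclusive
  edge (0, 20)→(5, 0): d=(5,-20) inclusive
  edge (5, 0)→(6, 16): d=(1,16) inclusive
    (2,0)@(5, 1): e=[94,5,1] → X
    (3,0)@(7, 1): e=[86,45,-31] → .
    (2,1)@(5, 3): e=[82,15,3] → X
    (3,1)@(7, 3): e=[74,55,-29] → .
    (2,2)@(5, 5): e=[70,25,5] → X
    (3,2)@(7, 5): e=[62,65,-27] → .
    (2,3)@(5, 7): e=[58,35,7] → X
    (3,3)@(7, 7): e=[50,75,-25] → .
    (1,4)@(3, 9): e=[54,5,41] → X
    (3,4)@(7, 9): e=[38,85,-23] → .
    (1,5)@(3, 11): e=[42,15,43] → X
    (3,5)@(7, 11): e=[26,95,-21] → .
  covered (15 px):
    . . X .
    . . X .
    . . X .
    . . X .
    . X X .
    . X X .
    . X X .
    . X X .
    X X . .
    X . . .
    . . . .
    . . . .
T2:
  2·area = 83
  edge (2, 16)→(1, 3): d=(-1,-13) inclusive
  edge (1, 3)→(8, 11): d=(7,8) inclusive
  edge (8, 11)→(2, 16): d=(-6,5) inclusive
    (0,1)@(1, 3): e=[0,0,83] → X  [on edge]
    (1,1)@(3, 3): e=[26,-16,73] → .
    (0,2)@(1, 5): e=[-2,14,71] → .
    (1,3)@(3, 7): e=[22,12,49] → X
    (2,3)@(5, 7): e=[48,-4,39] → .
    (1,4)@(3, 9): e=[20,26,37] → X
    (2,4)@(5, 9): e=[46,10,27] → X
    (3,4)@(7, 9): e=[72,-6,17] → .
    (1,5)@(3, 11): e=[18,40,25] → X
    (3,5)@(7, 11): e=[70,8,5] → X
    (1,6)@(3, 13): e=[16,54,13] → X
    (3,6)@(7, 13): e=[68,22,-7] → .
  covered (10 px):
    . . . .
    X . . .
    . . . .
    . X . .
    . X X .
    . X X X
    . X X .
    . X . .
    . . . .
    . . . .
    . . . .
    . . . .

Answer: 30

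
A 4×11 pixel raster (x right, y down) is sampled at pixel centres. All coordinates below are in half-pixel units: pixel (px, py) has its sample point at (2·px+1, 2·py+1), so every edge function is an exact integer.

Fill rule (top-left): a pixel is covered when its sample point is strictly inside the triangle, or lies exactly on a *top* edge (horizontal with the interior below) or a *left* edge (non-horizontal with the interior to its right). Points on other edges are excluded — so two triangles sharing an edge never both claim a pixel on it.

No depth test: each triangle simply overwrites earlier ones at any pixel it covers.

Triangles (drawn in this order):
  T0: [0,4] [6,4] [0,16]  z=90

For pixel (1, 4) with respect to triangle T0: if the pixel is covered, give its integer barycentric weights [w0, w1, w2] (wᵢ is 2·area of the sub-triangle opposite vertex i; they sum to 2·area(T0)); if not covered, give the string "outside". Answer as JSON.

T0:
  2·area = 72
  edge (0, 4)→(6, 4): d=(6,0) top-left  bias=+0
  edge (6, 4)→(0, 16): d=(-6,12) right/bottom  bias=-1
  edge (0, 16)→(0, 4): d=(0,-12) top-left  bias=+0
    (0,2)@(1, 5): e=[6,54,12] → █
    (1,2)@(3, 5): e=[6,30,36] → █
    (2,2)@(5, 5): e=[6,6,60] → █
    (3,2)@(7, 5): e=[6,-18,84] → ·
    (0,3)@(1, 7): e=[18,42,12] → █
    (2,3)@(5, 7): e=[18,-6,60] → ·
    (0,4)@(1, 9): e=[30,30,12] → █
    (2,4)@(5, 9): e=[30,-18,60] → ·
    (0,5)@(1, 11): e=[42,18,12] → █
    (1,5)@(3, 11): e=[42,-6,36] → ·
    (0,6)@(1, 13): e=[54,6,12] → █
    (1,6)@(3, 13): e=[54,-18,36] → ·
  covered (9 px):
    · · · ·
    · · · ·
    █ █ █ ·
    █ █ · ·
    █ █ · ·
    █ · · ·
    █ · · ·
    · · · ·
    · · · ·
    · · · ·
    · · · ·

Answer: [6,36,30]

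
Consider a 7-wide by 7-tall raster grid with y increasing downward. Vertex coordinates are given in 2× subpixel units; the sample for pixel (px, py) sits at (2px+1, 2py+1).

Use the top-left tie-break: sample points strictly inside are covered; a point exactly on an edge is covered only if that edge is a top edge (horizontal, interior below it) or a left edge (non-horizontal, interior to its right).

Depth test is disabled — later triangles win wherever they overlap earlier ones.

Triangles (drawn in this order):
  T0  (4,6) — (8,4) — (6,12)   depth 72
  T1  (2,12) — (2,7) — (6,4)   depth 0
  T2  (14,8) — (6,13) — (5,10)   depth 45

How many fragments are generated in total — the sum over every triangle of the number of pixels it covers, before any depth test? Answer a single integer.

T0:
  2·area = 28
  edge (4, 6)→(8, 4): d=(4,-2) top-left  bias=+0
  edge (8, 4)→(6, 12): d=(-2,8) right/bottom  bias=-1
  edge (6, 12)→(4, 6): d=(-2,-6) top-left  bias=+0
    (1,1)@(3, 3): e=[-14,42,0] → .  [on edge]
    (3,2)@(7, 5): e=[2,6,20] → X
    (4,2)@(9, 5): e=[6,-10,32] → .
    (2,3)@(5, 7): e=[6,18,4] → X
    (4,3)@(9, 7): e=[14,-14,28] → .
    (2,4)@(5, 9): e=[14,14,0] → X  [on edge]
    (3,4)@(7, 9): e=[18,-2,12] → .
    (2,5)@(5, 11): e=[22,10,-4] → .
  covered (4 px):
    . . . . . . .
    . . . . . . .
    . . . X . . .
    . . X X . . .
    . . X . . . .
    . . . . . . .
    . . . . . . .
T1:
  2·area = 20
  edge (2, 12)→(2, 7): d=(0,-5) top-left  bias=+0
  edge (2, 7)→(6, 4): d=(4,-3) top-left  bias=+0
  edge (6, 4)→(2, 12): d=(-4,8) right/bottom  bias=-1
    (2,2)@(5, 5): e=[15,1,4] → X
    (3,2)@(7, 5): e=[25,7,-12] → .
    (1,3)@(3, 7): e=[5,3,12] → X
    (2,3)@(5, 7): e=[15,9,-4] → .
    (1,4)@(3, 9): e=[5,11,4] → X
    (2,4)@(5, 9): e=[15,17,-12] → .
    (1,5)@(3, 11): e=[5,19,-4] → .
  covered (3 px):
    . . . . . . .
    . . . . . . .
    . . X . . . .
    . X . . . . .
    . X . . . . .
    . . . . . . .
    . . . . . . .
T2:
  2·area = 29
  edge (14, 8)→(6, 13): d=(-8,5) right/bottom  bias=-1
  edge (6, 13)→(5, 10): d=(-1,-3) top-left  bias=+0
  edge (5, 10)→(14, 8): d=(9,-2) top-left  bias=+0
    (5,4)@(11, 9): e=[7,19,3] → X
    (6,4)@(13, 9): e=[-3,25,7] → .
    (3,5)@(7, 11): e=[11,5,13] → X
    (4,5)@(9, 11): e=[1,11,17] → X
    (5,5)@(11, 11): e=[-9,17,21] → .
    (3,6)@(7, 13): e=[-5,3,31] → .
    (4,6)@(9, 13): e=[-15,9,35] → .
  covered (3 px):
    . . . . . . .
    . . . . . . .
    . . . . . . .
    . . . . . . .
    . . . . . X .
    . . . X X . .
    . . . . . . .

Answer: 10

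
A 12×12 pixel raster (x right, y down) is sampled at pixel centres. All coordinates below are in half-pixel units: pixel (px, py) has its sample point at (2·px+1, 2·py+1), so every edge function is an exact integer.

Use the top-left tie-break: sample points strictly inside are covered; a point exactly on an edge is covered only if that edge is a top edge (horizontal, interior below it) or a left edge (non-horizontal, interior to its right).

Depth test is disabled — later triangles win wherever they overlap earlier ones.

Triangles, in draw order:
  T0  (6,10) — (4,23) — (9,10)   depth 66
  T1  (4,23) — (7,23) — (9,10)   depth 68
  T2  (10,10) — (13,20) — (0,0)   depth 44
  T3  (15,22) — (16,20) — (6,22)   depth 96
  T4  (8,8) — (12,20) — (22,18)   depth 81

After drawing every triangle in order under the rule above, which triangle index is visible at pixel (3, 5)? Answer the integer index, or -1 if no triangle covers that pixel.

T0:
  2·area = 39  (B↔C swapped to make it positive)
  edge (6, 10)→(9, 10): d=(3,0) top-left  bias=+0
  edge (9, 10)→(4, 23): d=(-5,13) right/bottom  bias=-1
  edge (4, 23)→(6, 10): d=(2,-13) top-left  bias=+0
    (3,5)@(7, 11): e=[3,21,15] → X
    (4,5)@(9, 11): e=[3,-5,41] → .
    (3,6)@(7, 13): e=[9,11,19] → X
    (4,6)@(9, 13): e=[9,-15,45] → .
    (3,7)@(7, 15): e=[15,1,23] → X
    (4,7)@(9, 15): e=[15,-25,49] → .
    (2,8)@(5, 17): e=[21,17,1] → X
    (3,8)@(7, 17): e=[21,-9,27] → .
    (2,9)@(5, 19): e=[27,7,5] → X
    (3,9)@(7, 19): e=[27,-19,31] → .
    (2,10)@(5, 21): e=[33,-3,9] → .
  covered (5 px):
    . . . . . . . . . . . .
    . . . . . . . . . . . .
    . . . . . . . . . . . .
    . . . . . . . . . . . .
    . . . . . . . . . . . .
    . . . X . . . . . . . .
    . . . X . . . . . . . .
    . . . X . . . . . . . .
    . . X . . . . . . . . .
    . . X . . . . . . . . .
    . . . . . . . . . . . .
    . . . . . . . . . . . .
T1:
  2·area = 39  (B↔C swapped to make it positive)
  edge (4, 23)→(9, 10): d=(5,-13) top-left  bias=+0
  edge (9, 10)→(7, 23): d=(-2,13) right/bottom  bias=-1
  edge (7, 23)→(4, 23): d=(-3,0) right/bottom  bias=-1
    (3,8)@(7, 17): e=[9,12,18] → X
    (4,8)@(9, 17): e=[35,-14,18] → .
    (3,9)@(7, 19): e=[19,8,12] → X
    (4,9)@(9, 19): e=[45,-18,12] → .
    (2,10)@(5, 21): e=[3,30,6] → X
    (4,10)@(9, 21): e=[55,-22,6] → .
    (0,11)@(1, 23): e=[-39,78,0] → .  [on edge]
    (1,11)@(3, 23): e=[-13,52,0] → .  [on edge]
    (2,11)@(5, 23): e=[13,26,0] → .  [on edge]
    (3,11)@(7, 23): e=[39,0,0] → .  [on edge]
    (4,11)@(9, 23): e=[65,-26,0] → .  [on edge]
    (5,11)@(11, 23): e=[91,-52,0] → .  [on edge]
    (6,11)@(13, 23): e=[117,-78,0] → .  [on edge]
    (7,11)@(15, 23): e=[143,-104,0] → .  [on edge]
    (8,11)@(17, 23): e=[169,-130,0] → .  [on edge]
    (9,11)@(19, 23): e=[195,-156,0] → .  [on edge]
    (10,11)@(21, 23): e=[221,-182,0] → .  [on edge]
    (11,11)@(23, 23): e=[247,-208,0] → .  [on edge]
  covered (4 px):
    . . . . . . . . . . . .
    . . . . . . . . . . . .
    . . . . . . . . . . . .
    . . . . . . . . . . . .
    . . . . . . . . . . . .
    . . . . . . . . . . . .
    . . . . . . . . . . . .
    . . . . . . . . . . . .
    . . . X . . . . . . . .
    . . . X . . . . . . . .
    . . X X . . . . . . . .
    . . . . . . . . . . . .
T2:
  2·area = 70
  edge (10, 10)→(13, 20): d=(3,10) right/bottom  bias=-1
  edge (13, 20)→(0, 0): d=(-13,-20) top-left  bias=+0
  edge (0, 0)→(10, 10): d=(10,10) right/bottom  bias=-1
    (0,0)@(1, 1): e=[63,7,0] → .  [on edge]
    (1,1)@(3, 3): e=[49,21,0] → .  [on edge]
    (2,2)@(5, 5): e=[35,35,0] → .  [on edge]
    (2,3)@(5, 7): e=[41,9,20] → X
    (3,3)@(7, 7): e=[21,49,0] → .  [on edge]
    (2,4)@(5, 9): e=[47,-17,40] → .
    (3,4)@(7, 9): e=[27,23,20] → X
    (4,4)@(9, 9): e=[7,63,0] → .  [on edge]
    (3,5)@(7, 11): e=[33,-3,40] → .
    (4,5)@(9, 11): e=[13,37,20] → X
    (5,5)@(11, 11): e=[-7,77,0] → .  [on edge]
    (4,6)@(9, 13): e=[19,11,40] → X
    (6,6)@(13, 13): e=[-21,91,0] → .  [on edge]
    (7,7)@(15, 15): e=[-35,105,0] → .  [on edge]
    (8,8)@(17, 17): e=[-49,119,0] → .  [on edge]
    (9,9)@(19, 19): e=[-63,133,0] → .  [on edge]
    (10,10)@(21, 21): e=[-77,147,0] → .  [on edge]
    (11,11)@(23, 23): e=[-91,161,0] → .  [on edge]
  covered (5 px):
    . . . . . . . . . . . .
    . . . . . . . . . . . .
    . . . . . . . . . . . .
    . . X . . . . . . . . .
    . . . X . . . . . . . .
    . . . . X . . . . . . .
    . . . . X . . . . . . .
    . . . . . X . . . . . .
    . . . . . . . . . . . .
    . . . . . . . . . . . .
    . . . . . . . . . . . .
    . . . . . . . . . . . .
T3:
  2·area = 18  (B↔C swapped to make it positive)
  edge (15, 22)→(6, 22): d=(-9,0) right/bottom  bias=-1
  edge (6, 22)→(16, 20): d=(10,-2) top-left  bias=+0
  edge (16, 20)→(15, 22): d=(-1,2) right/bottom  bias=-1
    (10,9)@(21, 19): e=[27,0,-9] → .  [on edge]
    (5,10)@(11, 21): e=[9,0,9] → X  [on edge]
    (6,10)@(13, 21): e=[9,4,5] → X
    (7,10)@(15, 21): e=[9,8,1] → X
    (8,10)@(17, 21): e=[9,12,-3] → .
    (0,11)@(1, 23): e=[-9,0,27] → .  [on edge]
    (5,11)@(11, 23): e=[-9,20,7] → .
    (6,11)@(13, 23): e=[-9,24,3] → .
    (7,11)@(15, 23): e=[-9,28,-1] → .
  covered (3 px):
    . . . . . . . . . . . .
    . . . . . . . . . . . .
    . . . . . . . . . . . .
    . . . . . . . . . . . .
    . . . . . . . . . . . .
    . . . . . . . . . . . .
    . . . . . . . . . . . .
    . . . . . . . . . . . .
    . . . . . . . . . . . .
    . . . . . . . . . . . .
    . . . . . X X X . . . .
    . . . . . . . . . . . .
T4:
  2·area = 128  (B↔C swapped to make it positive)
  edge (8, 8)→(22, 18): d=(14,10) right/bottom  bias=-1
  edge (22, 18)→(12, 20): d=(-10,2) right/bottom  bias=-1
  edge (12, 20)→(8, 8): d=(-4,-12) top-left  bias=+0
    (0,1)@(1, 3): e=[0,192,-64] → .  [on edge]
    (3,2)@(7, 5): e=[-32,160,0] → .  [on edge]
    (4,4)@(9, 9): e=[4,116,8] → X
    (5,4)@(11, 9): e=[-16,112,32] → .
    (4,5)@(9, 11): e=[32,96,0] → X  [on edge]
    (5,5)@(11, 11): e=[12,92,24] → X
    (6,5)@(13, 11): e=[-8,88,48] → .
    (4,6)@(9, 13): e=[60,76,-8] → .
    (5,6)@(11, 13): e=[40,72,16] → X
    (6,6)@(13, 13): e=[20,68,40] → X
    (7,6)@(15, 13): e=[0,64,64] → .  [on edge]
    (5,7)@(11, 15): e=[68,52,8] → X
    (5,8)@(11, 17): e=[96,32,0] → X  [on edge]
    (8,9)@(17, 19): e=[64,0,64] → .  [on edge]
    (3,10)@(7, 21): e=[192,0,-64] → .  [on edge]
    (6,11)@(13, 23): e=[160,-32,0] → .  [on edge]
  covered (16 px):
    . . . . . . . . . . . .
    . . . . . . . . . . . .
    . . . . . . . . . . . .
    . . . . . . . . . . . .
    . . . . X . . . . . . .
    . . . . X X . . . . . .
    . . . . . X X . . . . .
    . . . . . X X X X . . .
    . . . . . X X X X X . .
    . . . . . . X X . . . .
    . . . . . . . . . . . .
    . . . . . . . . . . . .

Z-buffer (winner per pixel, '.' = empty):
  . . . . . . . . . . . .
  . . . . . . . . . . . .
  . . . . . . . . . . . .
  . . 2 . . . . . . . . .
  . . . 2 4 . . . . . . .
  . . . 0 4 4 . . . . . .
  . . . 0 2 4 4 . . . . .
  . . . 0 . 4 4 4 4 . . .
  . . 0 1 . 4 4 4 4 4 . .
  . . 0 1 . . 4 4 . . . .
  . . 1 1 . 3 3 3 . . . .
  . . . . . . . . . . . .

Final: 0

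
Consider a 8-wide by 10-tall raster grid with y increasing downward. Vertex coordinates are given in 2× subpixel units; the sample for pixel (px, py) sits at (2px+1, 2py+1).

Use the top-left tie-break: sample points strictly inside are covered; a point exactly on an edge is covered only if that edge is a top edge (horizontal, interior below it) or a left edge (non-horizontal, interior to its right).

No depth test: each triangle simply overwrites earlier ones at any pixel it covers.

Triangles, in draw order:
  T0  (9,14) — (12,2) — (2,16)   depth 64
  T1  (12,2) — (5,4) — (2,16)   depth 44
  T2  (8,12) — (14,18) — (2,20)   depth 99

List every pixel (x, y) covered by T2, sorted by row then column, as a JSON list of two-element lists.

T0:
  2·area = 78  (B↔C swapped to make it positive)
  edge (9, 14)→(2, 16): d=(-7,2) right/bottom  bias=-1
  edge (2, 16)→(12, 2): d=(10,-14) top-left  bias=+0
  edge (12, 2)→(9, 14): d=(-3,12) right/bottom  bias=-1
    (5,2)@(11, 5): e=[59,16,3] → █
    (6,2)@(13, 5): e=[55,44,-21] → ·
    (4,3)@(9, 7): e=[49,8,21] → █
    (5,3)@(11, 7): e=[45,36,-3] → ·
    (3,4)@(7, 9): e=[39,0,39] → █  [on edge]
    (5,4)@(11, 9): e=[31,56,-9] → ·
    (3,5)@(7, 11): e=[25,20,33] → █
    (5,5)@(11, 11): e=[17,76,-15] → ·
    (2,6)@(5, 13): e=[15,12,51] → █
    (5,6)@(11, 13): e=[3,96,-21] → ·
    (1,7)@(3, 15): e=[5,4,69] → █
    (3,7)@(7, 15): e=[-3,60,21] → ·
  covered (11 px):
    · · · · · · · ·
    · · · · · · · ·
    · · · · · █ · ·
    · · · · █ · · ·
    · · · █ █ · · ·
    · · · █ █ · · ·
    · · █ █ █ · · ·
    · █ █ · · · · ·
    · · · · · · · ·
    · · · · · · · ·
T1:
  2·area = 78  (B↔C swapped to make it positive)
  edge (12, 2)→(2, 16): d=(-10,14) right/bottom  bias=-1
  edge (2, 16)→(5, 4): d=(3,-12) top-left  bias=+0
  edge (5, 4)→(12, 2): d=(7,-2) top-left  bias=+0
    (4,1)@(9, 3): e=[32,45,1] → █
    (5,1)@(11, 3): e=[4,69,5] → █
    (6,1)@(13, 3): e=[-24,93,9] → ·
    (2,2)@(5, 5): e=[68,3,7] → █
    (3,2)@(7, 5): e=[40,27,11] → █
    (5,2)@(11, 5): e=[-16,75,19] → ·
    (2,3)@(5, 7): e=[48,9,21] → █
    (4,3)@(9, 7): e=[-8,57,29] → ·
    (2,4)@(5, 9): e=[28,15,35] → █
    (3,4)@(7, 9): e=[0,39,39] → ·  [on edge]
    (2,5)@(5, 11): e=[8,21,49] → █
    (3,5)@(7, 11): e=[-20,45,53] → ·
  covered (10 px):
    · · · · · · · ·
    · · · · █ █ · ·
    · · █ █ █ · · ·
    · · █ █ · · · ·
    · · █ · · · · ·
    · · █ · · · · ·
    · █ · · · · · ·
    · · · · · · · ·
    · · · · · · · ·
    · · · · · · · ·
T2:
  2·area = 84
  edge (8, 12)→(14, 18): d=(6,6) right/bottom  bias=-1
  edge (14, 18)→(2, 20): d=(-12,2) right/bottom  bias=-1
  edge (2, 20)→(8, 12): d=(6,-8) top-left  bias=+0
    (0,2)@(1, 5): e=[0,182,-98] → ·  [on edge]
    (1,3)@(3, 7): e=[0,154,-70] → ·  [on edge]
    (2,4)@(5, 9): e=[0,126,-42] → ·  [on edge]
    (3,5)@(7, 11): e=[0,98,-14] → ·  [on edge]
    (4,6)@(9, 13): e=[0,70,14] → ·  [on edge]
    (3,7)@(7, 15): e=[24,50,10] → █
    (4,7)@(9, 15): e=[12,46,26] → █
    (5,7)@(11, 15): e=[0,42,42] → ·  [on edge]
    (2,8)@(5, 17): e=[48,30,6] → █
    (5,8)@(11, 17): e=[12,18,54] → █
    (6,8)@(13, 17): e=[0,14,70] → ·  [on edge]
    (1,9)@(3, 19): e=[72,10,2] → █
    (7,9)@(15, 19): e=[0,-14,98] → ·  [on edge]
  covered (9 px):
    · · · · · · · ·
    · · · · · · · ·
    · · · · · · · ·
    · · · · · · · ·
    · · · · · · · ·
    · · · · · · · ·
    · · · · · · · ·
    · · · █ █ · · ·
    · · █ █ █ █ · ·
    · █ █ █ · · · ·

Answer: [[3,7],[4,7],[2,8],[3,8],[4,8],[5,8],[1,9],[2,9],[3,9]]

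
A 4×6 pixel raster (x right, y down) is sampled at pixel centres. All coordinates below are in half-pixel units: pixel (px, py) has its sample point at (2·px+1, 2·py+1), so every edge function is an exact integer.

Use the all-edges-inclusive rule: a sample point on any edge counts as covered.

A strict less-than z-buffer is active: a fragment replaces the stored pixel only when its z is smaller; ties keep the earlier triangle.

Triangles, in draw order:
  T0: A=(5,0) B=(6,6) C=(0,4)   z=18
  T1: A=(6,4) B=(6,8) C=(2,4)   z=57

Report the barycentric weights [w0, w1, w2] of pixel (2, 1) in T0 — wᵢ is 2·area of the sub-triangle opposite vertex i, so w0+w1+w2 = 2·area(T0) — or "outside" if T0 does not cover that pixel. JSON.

T0:
  2·area = 34
  edge (5, 0)→(6, 6): d=(1,6) inclusive
  edge (6, 6)→(0, 4): d=(-6,-2) inclusive
  edge (0, 4)→(5, 0): d=(5,-4) inclusive
    (2,0)@(5, 1): e=[1,28,5] → X
    (3,0)@(7, 1): e=[-11,32,13] → .
    (1,1)@(3, 3): e=[15,12,7] → X
    (3,1)@(7, 3): e=[-9,20,23] → .
    (1,2)@(3, 5): e=[17,0,17] → X  [on edge]
    (3,2)@(7, 5): e=[-7,8,33] → .
    (1,3)@(3, 7): e=[19,-12,27] → .
    (2,3)@(5, 7): e=[7,-8,35] → .
  covered (5 px):
    . . X .
    . X X .
    . X X .
    . . . .
    . . . .
    . . . .
T1:
  2·area = 16
  edge (6, 4)→(6, 8): d=(0,4) inclusive
  edge (6, 8)→(2, 4): d=(-4,-4) inclusive
  edge (2, 4)→(6, 4): d=(4,0) inclusive
    (0,1)@(1, 3): e=[20,0,-4] → .  [on edge]
    (1,2)@(3, 5): e=[12,0,4] → X  [on edge]
    (2,2)@(5, 5): e=[4,8,4] → X
    (3,2)@(7, 5): e=[-4,16,4] → .
    (1,3)@(3, 7): e=[12,-8,12] → .
    (2,3)@(5, 7): e=[4,0,12] → X  [on edge]
    (3,3)@(7, 7): e=[-4,8,12] → .
    (2,4)@(5, 9): e=[4,-8,20] → .
    (3,4)@(7, 9): e=[-4,0,20] → .  [on edge]
  covered (3 px):
    . . . .
    . . . .
    . X X .
    . . X .
    . . . .
    . . . .

Result: [16,15,3]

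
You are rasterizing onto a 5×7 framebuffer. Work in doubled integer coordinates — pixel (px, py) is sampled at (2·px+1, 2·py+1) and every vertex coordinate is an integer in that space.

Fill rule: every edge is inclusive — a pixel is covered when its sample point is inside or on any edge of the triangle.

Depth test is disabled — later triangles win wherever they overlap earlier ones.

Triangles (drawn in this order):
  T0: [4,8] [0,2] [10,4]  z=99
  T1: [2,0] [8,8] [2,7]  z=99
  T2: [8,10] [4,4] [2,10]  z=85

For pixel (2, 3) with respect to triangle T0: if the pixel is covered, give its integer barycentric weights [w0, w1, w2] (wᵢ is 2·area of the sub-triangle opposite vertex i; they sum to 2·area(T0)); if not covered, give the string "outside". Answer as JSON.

T0:
  2·area = 52
  edge (4, 8)→(0, 2): d=(-4,-6) inclusive
  edge (0, 2)→(10, 4): d=(10,2) inclusive
  edge (10, 4)→(4, 8): d=(-6,4) inclusive
    (0,1)@(1, 3): e=[2,8,42] → X
    (1,1)@(3, 3): e=[14,4,34] → X
    (2,1)@(5, 3): e=[26,0,26] → X  [on edge]
    (3,1)@(7, 3): e=[38,-4,18] → .
    (0,2)@(1, 5): e=[-6,28,30] → .
    (1,2)@(3, 5): e=[6,24,22] → X
    (3,2)@(7, 5): e=[30,16,6] → X
    (4,2)@(9, 5): e=[42,12,-2] → .
    (1,3)@(3, 7): e=[-2,44,10] → .
    (2,3)@(5, 7): e=[10,40,2] → X
    (3,3)@(7, 7): e=[22,36,-6] → .
    (2,4)@(5, 9): e=[2,60,-10] → .
  covered (7 px):
    . . . . .
    X X X . .
    . X X X .
    . . X . .
    . . . . .
    . . . . .
    . . . . .
T1:
  2·area = 42
  edge (2, 0)→(8, 8): d=(6,8) inclusive
  edge (8, 8)→(2, 7): d=(-6,-1) inclusive
  edge (2, 7)→(2, 0): d=(0,-7) inclusive
    (1,1)@(3, 3): e=[10,25,7] → X
    (2,1)@(5, 3): e=[-6,27,21] → .
    (1,2)@(3, 5): e=[22,13,7] → X
    (2,2)@(5, 5): e=[6,15,21] → X
    (3,2)@(7, 5): e=[-10,17,35] → .
    (1,3)@(3, 7): e=[34,1,7] → X
    (3,3)@(7, 7): e=[2,5,35] → X
    (4,3)@(9, 7): e=[-14,7,49] → .
    (1,4)@(3, 9): e=[46,-11,7] → .
    (2,4)@(5, 9): e=[30,-9,21] → .
    (3,4)@(7, 9): e=[14,-7,35] → .
  covered (6 px):
    . . . . .
    . X . . .
    . X X . .
    . X X X .
    . . . . .
    . . . . .
    . . . . .
T2:
  2·area = 36  (B↔C swapped to make it positive)
  edge (8, 10)→(2, 10): d=(-6,0) inclusive
  edge (2, 10)→(4, 4): d=(2,-6) inclusive
  edge (4, 4)→(8, 10): d=(4,6) inclusive
    (2,0)@(5, 1): e=[54,0,-18] → .  [on edge]
    (1,3)@(3, 7): e=[18,0,18] → X  [on edge]
    (2,3)@(5, 7): e=[18,12,6] → X
    (3,3)@(7, 7): e=[18,24,-6] → .
    (1,4)@(3, 9): e=[6,4,26] → X
    (3,4)@(7, 9): e=[6,28,2] → X
    (4,4)@(9, 9): e=[6,40,-10] → .
    (1,5)@(3, 11): e=[-6,8,34] → .
    (2,5)@(5, 11): e=[-6,20,22] → .
    (3,5)@(7, 11): e=[-6,32,10] → .
    (0,6)@(1, 13): e=[-18,0,54] → .  [on edge]
  covered (5 px):
    . . . . .
    . . . . .
    . . . . .
    . X X . .
    . X X X .
    . . . . .
    . . . . .

Result: [40,2,10]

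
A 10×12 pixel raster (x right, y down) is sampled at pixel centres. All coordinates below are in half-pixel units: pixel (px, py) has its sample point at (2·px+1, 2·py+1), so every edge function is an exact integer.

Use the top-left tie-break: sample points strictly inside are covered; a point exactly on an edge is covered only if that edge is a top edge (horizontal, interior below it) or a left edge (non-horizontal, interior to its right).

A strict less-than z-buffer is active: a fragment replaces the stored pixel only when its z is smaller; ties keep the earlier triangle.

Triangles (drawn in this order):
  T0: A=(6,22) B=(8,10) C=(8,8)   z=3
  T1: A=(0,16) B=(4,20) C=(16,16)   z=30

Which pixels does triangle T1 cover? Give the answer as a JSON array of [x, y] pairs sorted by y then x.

T0:
  2·area = 4  (B↔C swapped to make it positive)
  edge (6, 22)→(8, 8): d=(2,-14) top-left  bias=+0
  edge (8, 8)→(8, 10): d=(0,2) right/bottom  bias=-1
  edge (8, 10)→(6, 22): d=(-2,12) right/bottom  bias=-1
    (4,0)@(9, 1): e=[0,-2,6] → ·  [on edge]
    (3,7)@(7, 15): e=[0,2,2] → #  [on edge]
    (4,7)@(9, 15): e=[28,-2,-22] → ·
    (3,8)@(7, 17): e=[4,2,-2] → ·
  covered (1 px):
    · · · · · · · · · ·
    · · · · · · · · · ·
    · · · · · · · · · ·
    · · · · · · · · · ·
    · · · · · · · · · ·
    · · · · · · · · · ·
    · · · · · · · · · ·
    · · · # · · · · · ·
    · · · · · · · · · ·
    · · · · · · · · · ·
    · · · · · · · · · ·
    · · · · · · · · · ·
T1:
  2·area = 64  (B↔C swapped to make it positive)
  edge (0, 16)→(16, 16): d=(16,0) top-left  bias=+0
  edge (16, 16)→(4, 20): d=(-12,4) right/bottom  bias=-1
  edge (4, 20)→(0, 16): d=(-4,-4) top-left  bias=+0
    (9,7)@(19, 15): e=[-16,0,80] → ·  [on edge]
    (0,8)@(1, 17): e=[16,48,0] → #  [on edge]
    (1,8)@(3, 17): e=[16,40,8] → #
    (2,8)@(5, 17): e=[16,32,16] → #
    (3,8)@(7, 17): e=[16,24,24] → #
    (4,8)@(9, 17): e=[16,16,32] → #
    (5,8)@(11, 17): e=[16,8,40] → #
    (6,8)@(13, 17): e=[16,0,48] → ·  [on edge]
    (0,9)@(1, 19): e=[48,24,-8] → ·
    (1,9)@(3, 19): e=[48,16,0] → #  [on edge]
    (3,9)@(7, 19): e=[48,0,16] → ·  [on edge]
    (4,9)@(9, 19): e=[48,-8,24] → ·
    (0,10)@(1, 21): e=[80,0,-16] → ·  [on edge]
    (2,10)@(5, 21): e=[80,-16,0] → ·  [on edge]
    (3,11)@(7, 23): e=[112,-48,0] → ·  [on edge]
  covered (8 px):
    · · · · · · · · · ·
    · · · · · · · · · ·
    · · · · · · · · · ·
    · · · · · · · · · ·
    · · · · · · · · · ·
    · · · · · · · · · ·
    · · · · · · · · · ·
    · · · · · · · · · ·
    # # # # # # · · · ·
    · # # · · · · · · ·
    · · · · · · · · · ·
    · · · · · · · · · ·

Result: [[0,8],[1,8],[2,8],[3,8],[4,8],[5,8],[1,9],[2,9]]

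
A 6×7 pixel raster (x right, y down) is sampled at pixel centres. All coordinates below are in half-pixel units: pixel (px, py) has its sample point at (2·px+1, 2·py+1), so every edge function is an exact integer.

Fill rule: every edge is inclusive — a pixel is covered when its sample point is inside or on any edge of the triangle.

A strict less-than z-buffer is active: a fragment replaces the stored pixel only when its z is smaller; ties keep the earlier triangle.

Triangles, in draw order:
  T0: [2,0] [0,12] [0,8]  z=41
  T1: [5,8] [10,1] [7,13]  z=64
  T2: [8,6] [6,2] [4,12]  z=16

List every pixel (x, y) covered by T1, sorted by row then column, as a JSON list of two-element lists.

T0:
  2·area = 8
  edge (2, 0)→(0, 12): d=(-2,12) inclusive
  edge (0, 12)→(0, 8): d=(0,-4) inclusive
  edge (0, 8)→(2, 0): d=(2,-8) inclusive
    (0,2)@(1, 5): e=[2,4,2] → █
    (1,2)@(3, 5): e=[-22,12,18] → ·
    (0,3)@(1, 7): e=[-2,4,6] → ·
  covered (1 px):
    · · · · · ·
    · · · · · ·
    █ · · · · ·
    · · · · · ·
    · · · · · ·
    · · · · · ·
    · · · · · ·
T1:
  2·area = 39
  edge (5, 8)→(10, 1): d=(5,-7) inclusive
  edge (10, 1)→(7, 13): d=(-3,12) inclusive
  edge (7, 13)→(5, 8): d=(-2,-5) inclusive
    (1,1)@(3, 3): e=[-39,78,0] → ·  [on edge]
    (4,1)@(9, 3): e=[3,6,30] → █
    (5,1)@(11, 3): e=[17,-18,40] → ·
    (4,2)@(9, 5): e=[13,0,26] → █  [on edge]
    (5,2)@(11, 5): e=[27,-24,36] → ·
    (3,3)@(7, 7): e=[9,18,12] → █
    (4,3)@(9, 7): e=[23,-6,22] → ·
    (3,4)@(7, 9): e=[19,12,8] → █
    (4,4)@(9, 9): e=[33,-12,18] → ·
    (3,5)@(7, 11): e=[29,6,4] → █
    (4,5)@(9, 11): e=[43,-18,14] → ·
    (3,6)@(7, 13): e=[39,0,0] → █  [on edge]
  covered (6 px):
    · · · · · ·
    · · · · █ ·
    · · · · █ ·
    · · · █ · ·
    · · · █ · ·
    · · · █ · ·
    · · · █ · ·
T2:
  2·area = 28  (B↔C swapped to make it positive)
  edge (8, 6)→(4, 12): d=(-4,6) inclusive
  edge (4, 12)→(6, 2): d=(2,-10) inclusive
  edge (6, 2)→(8, 6): d=(2,4) inclusive
    (3,2)@(7, 5): e=[10,16,2] → █
    (4,2)@(9, 5): e=[-2,36,-6] → ·
    (2,3)@(5, 7): e=[14,0,14] → █  [on edge]
    (4,3)@(9, 7): e=[-10,40,-2] → ·
    (2,4)@(5, 9): e=[6,4,18] → █
    (3,4)@(7, 9): e=[-6,24,10] → ·
    (2,5)@(5, 11): e=[-2,8,22] → ·
  covered (4 px):
    · · · · · ·
    · · · · · ·
    · · · █ · ·
    · · █ █ · ·
    · · █ · · ·
    · · · · · ·
    · · · · · ·

Result: [[4,1],[4,2],[3,3],[3,4],[3,5],[3,6]]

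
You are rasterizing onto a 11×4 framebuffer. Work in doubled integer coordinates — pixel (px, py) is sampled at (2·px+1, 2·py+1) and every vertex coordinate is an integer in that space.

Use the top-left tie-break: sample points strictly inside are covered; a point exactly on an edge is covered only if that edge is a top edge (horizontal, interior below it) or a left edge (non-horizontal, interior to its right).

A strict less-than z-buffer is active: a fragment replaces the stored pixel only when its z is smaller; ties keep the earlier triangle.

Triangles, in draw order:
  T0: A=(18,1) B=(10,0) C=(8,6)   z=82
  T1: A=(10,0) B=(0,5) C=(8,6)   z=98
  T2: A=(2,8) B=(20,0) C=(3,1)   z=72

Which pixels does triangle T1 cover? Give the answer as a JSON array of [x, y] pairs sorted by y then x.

T0:
  2·area = 50  (B↔C swapped to make it positive)
  edge (18, 1)→(8, 6): d=(-10,5) right/bottom  bias=-1
  edge (8, 6)→(10, 0): d=(2,-6) top-left  bias=+0
  edge (10, 0)→(18, 1): d=(8,1) right/bottom  bias=-1
    (5,0)@(11, 1): e=[35,8,7] → █
    (6,0)@(13, 1): e=[25,20,5] → █
    (7,0)@(15, 1): e=[15,32,3] → █
    (8,0)@(17, 1): e=[5,44,1] → █
    (9,0)@(19, 1): e=[-5,56,-1] → ·
    (4,1)@(9, 3): e=[25,0,25] → █  [on edge]
    (7,1)@(15, 3): e=[-5,36,19] → ·
    (8,1)@(17, 3): e=[-15,48,17] → ·
    (4,2)@(9, 5): e=[5,4,41] → █
    (5,2)@(11, 5): e=[-5,16,39] → ·
    (6,2)@(13, 5): e=[-15,28,37] → ·
    (4,3)@(9, 7): e=[-15,8,57] → ·
  covered (8 px):
    · · · · · █ █ █ █ · ·
    · · · · █ █ █ · · · ·
    · · · · █ · · · · · ·
    · · · · · · · · · · ·
T1:
  2·area = 50  (B↔C swapped to make it positive)
  edge (10, 0)→(8, 6): d=(-2,6) right/bottom  bias=-1
  edge (8, 6)→(0, 5): d=(-8,-1) top-left  bias=+0
  edge (0, 5)→(10, 0): d=(10,-5) top-left  bias=+0
    (4,0)@(9, 1): e=[4,41,5] → █
    (5,0)@(11, 1): e=[-8,43,15] → ·
    (2,1)@(5, 3): e=[24,21,5] → █
    (3,1)@(7, 3): e=[12,23,15] → █
    (4,1)@(9, 3): e=[0,25,25] → ·  [on edge]
    (0,2)@(1, 5): e=[44,1,5] → █
    (1,2)@(3, 5): e=[32,3,15] → █
    (4,2)@(9, 5): e=[-4,9,45] → ·
    (0,3)@(1, 7): e=[40,-15,25] → ·
    (1,3)@(3, 7): e=[28,-13,35] → ·
    (2,3)@(5, 7): e=[16,-11,45] → ·
    (3,3)@(7, 7): e=[4,-9,55] → ·
  covered (7 px):
    · · · · █ · · · · · ·
    · · █ █ · · · · · · ·
    █ █ █ █ · · · · · · ·
    · · · · · · · · · · ·
T2:
  2·area = 118  (B↔C swapped to make it positive)
  edge (2, 8)→(3, 1): d=(1,-7) top-left  bias=+0
  edge (3, 1)→(20, 0): d=(17,-1) top-left  bias=+0
  edge (20, 0)→(2, 8): d=(-18,8) right/bottom  bias=-1
    (1,0)@(3, 1): e=[0,0,118] → █  [on edge]
    (2,0)@(5, 1): e=[14,2,102] → █
    (3,0)@(7, 1): e=[28,4,86] → █
    (4,0)@(9, 1): e=[42,6,70] → █
    (5,0)@(11, 1): e=[56,8,54] → █
    (6,0)@(13, 1): e=[70,10,38] → █
    (7,0)@(15, 1): e=[84,12,22] → █
    (8,0)@(17, 1): e=[98,14,6] → █
    (9,0)@(19, 1): e=[112,16,-10] → ·
    (1,1)@(3, 3): e=[2,34,82] → █
    (7,1)@(15, 3): e=[86,46,-14] → ·
    (8,1)@(17, 3): e=[100,48,-30] → ·
  covered (18 px):
    · █ █ █ █ █ █ █ █ · ·
    · █ █ █ █ █ █ · · · ·
    · █ █ █ · · · · · · ·
    · █ · · · · · · · · ·

Result: [[4,0],[2,1],[3,1],[0,2],[1,2],[2,2],[3,2]]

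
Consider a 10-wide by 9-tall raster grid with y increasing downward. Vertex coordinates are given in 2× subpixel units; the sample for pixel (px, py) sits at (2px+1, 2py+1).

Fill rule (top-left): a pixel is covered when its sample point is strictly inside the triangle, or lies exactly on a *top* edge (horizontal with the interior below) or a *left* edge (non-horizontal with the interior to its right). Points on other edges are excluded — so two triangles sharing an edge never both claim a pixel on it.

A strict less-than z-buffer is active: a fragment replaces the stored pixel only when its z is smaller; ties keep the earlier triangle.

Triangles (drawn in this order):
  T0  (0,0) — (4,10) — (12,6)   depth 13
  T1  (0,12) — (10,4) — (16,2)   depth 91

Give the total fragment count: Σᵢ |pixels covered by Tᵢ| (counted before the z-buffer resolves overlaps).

T0:
  2·area = 96  (B↔C swapped to make it positive)
  edge (0, 0)→(12, 6): d=(12,6) right/bottom  bias=-1
  edge (12, 6)→(4, 10): d=(-8,4) right/bottom  bias=-1
  edge (4, 10)→(0, 0): d=(-4,-10) top-left  bias=+0
    (0,0)@(1, 1): e=[6,84,6] → X
    (1,0)@(3, 1): e=[-6,76,26] → .
    (0,1)@(1, 3): e=[30,68,-2] → .
    (1,1)@(3, 3): e=[18,60,18] → X
    (2,1)@(5, 3): e=[6,52,38] → X
    (3,1)@(7, 3): e=[-6,44,58] → .
    (1,2)@(3, 5): e=[42,44,10] → X
    (3,2)@(7, 5): e=[18,28,50] → X
    (4,2)@(9, 5): e=[6,20,70] → X
    (5,2)@(11, 5): e=[-6,12,90] → .
    (1,3)@(3, 7): e=[66,28,2] → X
    (5,3)@(11, 7): e=[18,-4,82] → .
  covered (12 px):
    X . . . . . . . . .
    . X X . . . . . . .
    . X X X X . . . . .
    . X X X X . . . . .
    . . X . . . . . . .
    . . . . . . . . . .
    . . . . . . . . . .
    . . . . . . . . . .
    . . . . . . . . . .
T1:
  2·area = 28
  edge (0, 12)→(10, 4): d=(10,-8) top-left  bias=+0
  edge (10, 4)→(16, 2): d=(6,-2) top-left  bias=+0
  edge (16, 2)→(0, 12): d=(-16,10) right/bottom  bias=-1
    (9,0)@(19, 1): e=[42,0,-14] → .  [on edge]
    (6,1)@(13, 3): e=[14,0,14] → X  [on edge]
    (7,1)@(15, 3): e=[30,4,-6] → .
    (3,2)@(7, 5): e=[-14,0,42] → .  [on edge]
    (4,2)@(9, 5): e=[2,4,22] → X
    (5,2)@(11, 5): e=[18,8,2] → X
    (6,2)@(13, 5): e=[34,12,-18] → .
    (0,3)@(1, 7): e=[-42,0,70] → .  [on edge]
    (3,3)@(7, 7): e=[6,12,10] → X
    (4,3)@(9, 7): e=[22,16,-10] → .
    (5,3)@(11, 7): e=[38,20,-30] → .
    (3,4)@(7, 9): e=[26,24,-22] → .
  covered (4 px):
    . . . . . . . . . .
    . . . . . . X . . .
    . . . . X X . . . .
    . . . X . . . . . .
    . . . . . . . . . .
    . . . . . . . . . .
    . . . . . . . . . .
    . . . . . . . . . .
    . . . . . . . . . .

Result: 16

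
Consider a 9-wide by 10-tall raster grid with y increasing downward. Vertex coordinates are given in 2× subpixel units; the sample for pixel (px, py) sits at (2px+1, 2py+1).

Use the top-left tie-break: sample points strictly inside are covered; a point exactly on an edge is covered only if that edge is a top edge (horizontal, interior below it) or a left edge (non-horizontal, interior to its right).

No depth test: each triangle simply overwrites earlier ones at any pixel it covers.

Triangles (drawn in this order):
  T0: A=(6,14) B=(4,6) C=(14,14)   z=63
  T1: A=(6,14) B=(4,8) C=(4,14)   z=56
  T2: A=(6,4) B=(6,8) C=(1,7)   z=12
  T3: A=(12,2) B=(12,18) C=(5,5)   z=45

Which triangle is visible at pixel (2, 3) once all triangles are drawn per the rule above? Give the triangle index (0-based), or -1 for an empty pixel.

T0:
  2·area = 64
  edge (6, 14)→(4, 6): d=(-2,-8) top-left  bias=+0
  edge (4, 6)→(14, 14): d=(10,8) right/bottom  bias=-1
  edge (14, 14)→(6, 14): d=(-8,0) right/bottom  bias=-1
    (2,3)@(5, 7): e=[6,2,56] → █
    (3,3)@(7, 7): e=[22,-14,56] → ·
    (2,4)@(5, 9): e=[2,22,40] → █
    (3,4)@(7, 9): e=[18,6,40] → █
    (4,4)@(9, 9): e=[34,-10,40] → ·
    (2,5)@(5, 11): e=[-2,42,24] → ·
    (3,5)@(7, 11): e=[14,26,24] → █
    (4,5)@(9, 11): e=[30,10,24] → █
    (5,5)@(11, 11): e=[46,-6,24] → ·
    (3,6)@(7, 13): e=[10,46,8] → █
    (5,6)@(11, 13): e=[42,14,8] → █
    (6,6)@(13, 13): e=[58,-2,8] → ·
  covered (8 px):
    · · · · · · · · ·
    · · · · · · · · ·
    · · · · · · · · ·
    · · █ · · · · · ·
    · · █ █ · · · · ·
    · · · █ █ · · · ·
    · · · █ █ █ · · ·
    · · · · · · · · ·
    · · · · · · · · ·
    · · · · · · · · ·
T1:
  2·area = 12  (B↔C swapped to make it positive)
  edge (6, 14)→(4, 14): d=(-2,0) right/bottom  bias=-1
  edge (4, 14)→(4, 8): d=(0,-6) top-left  bias=+0
  edge (4, 8)→(6, 14): d=(2,6) right/bottom  bias=-1
    (1,2)@(3, 5): e=[18,-6,0] → ·  [on edge]
    (2,5)@(5, 11): e=[6,6,0] → ·  [on edge]
    (2,6)@(5, 13): e=[2,6,4] → █
    (3,6)@(7, 13): e=[2,18,-8] → ·
    (2,7)@(5, 15): e=[-2,6,8] → ·
    (3,8)@(7, 17): e=[-6,18,0] → ·  [on edge]
  covered (1 px):
    · · · · · · · · ·
    · · · · · · · · ·
    · · · · · · · · ·
    · · · · · · · · ·
    · · · · · · · · ·
    · · · · · · · · ·
    · · █ · · · · · ·
    · · · · · · · · ·
    · · · · · · · · ·
    · · · · · · · · ·
T2:
  2·area = 20
  edge (6, 4)→(6, 8): d=(0,4) right/bottom  bias=-1
  edge (6, 8)→(1, 7): d=(-5,-1) top-left  bias=+0
  edge (1, 7)→(6, 4): d=(5,-3) top-left  bias=+0
    (5,0)@(11, 1): e=[-20,40,0] → ·  [on edge]
    (2,2)@(5, 5): e=[4,14,2] → █
    (3,2)@(7, 5): e=[-4,16,8] → ·
    (0,3)@(1, 7): e=[20,0,0] → █  [on edge]
    (1,3)@(3, 7): e=[12,2,6] → █
    (3,3)@(7, 7): e=[-4,6,18] → ·
    (0,4)@(1, 9): e=[20,-10,10] → ·
    (1,4)@(3, 9): e=[12,-8,16] → ·
    (2,4)@(5, 9): e=[4,-6,22] → ·
    (5,4)@(11, 9): e=[-20,0,40] → ·  [on edge]
  covered (4 px):
    · · · · · · · · ·
    · · · · · · · · ·
    · · █ · · · · · ·
    █ █ █ · · · · · ·
    · · · · · · · · ·
    · · · · · · · · ·
    · · · · · · · · ·
    · · · · · · · · ·
    · · · · · · · · ·
    · · · · · · · · ·
T3:
  2·area = 112
  edge (12, 2)→(12, 18): d=(0,16) right/bottom  bias=-1
  edge (12, 18)→(5, 5): d=(-7,-13) top-left  bias=+0
  edge (5, 5)→(12, 2): d=(7,-3) top-left  bias=+0
    (5,1)@(11, 3): e=[16,92,4] → █
    (6,1)@(13, 3): e=[-16,118,10] → ·
    (2,2)@(5, 5): e=[112,0,0] → █  [on edge]
    (3,2)@(7, 5): e=[80,26,6] → █
    (4,2)@(9, 5): e=[48,52,12] → █
    (6,2)@(13, 5): e=[-16,104,24] → ·
    (2,3)@(5, 7): e=[112,-14,14] → ·
    (3,3)@(7, 7): e=[80,12,20] → █
    (6,3)@(13, 7): e=[-16,90,38] → ·
    (3,4)@(7, 9): e=[80,-2,34] → ·
    (4,4)@(9, 9): e=[48,24,40] → █
    (6,4)@(13, 9): e=[-16,76,52] → ·
  covered (14 px):
    · · · · · · · · ·
    · · · · · █ · · ·
    · · █ █ █ █ · · ·
    · · · █ █ █ · · ·
    · · · · █ █ · · ·
    · · · · █ █ · · ·
    · · · · · █ · · ·
    · · · · · █ · · ·
    · · · · · · · · ·
    · · · · · · · · ·

Z-buffer (winner per pixel, '.' = empty):
  . . . . . . . . .
  . . . . . 3 . . .
  . . 3 3 3 3 . . .
  2 2 2 3 3 3 . . .
  . . 0 0 3 3 . . .
  . . . 0 3 3 . . .
  . . 1 0 0 3 . . .
  . . . . . 3 . . .
  . . . . . . . . .
  . . . . . . . . .

Final: 2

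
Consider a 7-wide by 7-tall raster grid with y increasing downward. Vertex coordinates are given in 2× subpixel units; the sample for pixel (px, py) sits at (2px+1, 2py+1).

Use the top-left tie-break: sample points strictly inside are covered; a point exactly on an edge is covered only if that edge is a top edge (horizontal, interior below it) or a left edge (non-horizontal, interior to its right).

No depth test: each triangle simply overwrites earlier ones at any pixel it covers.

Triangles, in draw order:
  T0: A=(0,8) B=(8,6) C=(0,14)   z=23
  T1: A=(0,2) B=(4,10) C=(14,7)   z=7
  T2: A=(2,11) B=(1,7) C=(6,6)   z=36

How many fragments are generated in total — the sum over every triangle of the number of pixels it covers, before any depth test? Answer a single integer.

T0:
  2·area = 48
  edge (0, 8)→(8, 6): d=(8,-2) top-left  bias=+0
  edge (8, 6)→(0, 14): d=(-8,8) right/bottom  bias=-1
  edge (0, 14)→(0, 8): d=(0,-6) top-left  bias=+0
    (6,0)@(13, 1): e=[-30,0,78] → ·  [on edge]
    (5,1)@(11, 3): e=[-18,0,66] → ·  [on edge]
    (4,2)@(9, 5): e=[-6,0,54] → ·  [on edge]
    (2,3)@(5, 7): e=[2,16,30] → █
    (3,3)@(7, 7): e=[6,0,42] → ·  [on edge]
    (0,4)@(1, 9): e=[10,32,6] → █
    (1,4)@(3, 9): e=[14,16,18] → █
    (2,4)@(5, 9): e=[18,0,30] → ·  [on edge]
    (0,5)@(1, 11): e=[26,16,6] → █
    (1,5)@(3, 11): e=[30,0,18] → ·  [on edge]
    (0,6)@(1, 13): e=[42,0,6] → ·  [on edge]
  covered (4 px):
    · · · · · · ·
    · · · · · · ·
    · · · · · · ·
    · · █ · · · ·
    █ █ · · · · ·
    █ · · · · · ·
    · · · · · · ·
T1:
  2·area = 92  (B↔C swapped to make it positive)
  edge (0, 2)→(14, 7): d=(14,5) right/bottom  bias=-1
  edge (14, 7)→(4, 10): d=(-10,3) right/bottom  bias=-1
  edge (4, 10)→(0, 2): d=(-4,-8) top-left  bias=+0
    (0,1)@(1, 3): e=[9,79,4] → █
    (1,1)@(3, 3): e=[-1,73,20] → ·
    (0,2)@(1, 5): e=[37,59,-4] → ·
    (1,2)@(3, 5): e=[27,53,12] → █
    (2,2)@(5, 5): e=[17,47,28] → █
    (3,2)@(7, 5): e=[7,41,44] → █
    (4,2)@(9, 5): e=[-3,35,60] → ·
    (1,3)@(3, 7): e=[55,33,4] → █
    (4,3)@(9, 7): e=[25,15,52] → █
    (5,3)@(11, 7): e=[15,9,68] → █
    (6,3)@(13, 7): e=[5,3,84] → █
    (1,4)@(3, 9): e=[83,13,-4] → ·
  covered (12 px):
    · · · · · · ·
    █ · · · · · ·
    · █ █ █ · · ·
    · █ █ █ █ █ █
    · · █ █ · · ·
    · · · · · · ·
    · · · · · · ·
T2:
  2·area = 21
  edge (2, 11)→(1, 7): d=(-1,-4) top-left  bias=+0
  edge (1, 7)→(6, 6): d=(5,-1) top-left  bias=+0
  edge (6, 6)→(2, 11): d=(-4,5) right/bottom  bias=-1
    (5,2)@(11, 5): e=[42,0,-21] → ·  [on edge]
    (0,3)@(1, 7): e=[0,0,21] → █  [on edge]
    (1,3)@(3, 7): e=[8,2,11] → █
    (2,3)@(5, 7): e=[16,4,1] → █
    (3,3)@(7, 7): e=[24,6,-9] → ·
    (0,4)@(1, 9): e=[-2,10,13] → ·
    (1,4)@(3, 9): e=[6,12,3] → █
    (2,4)@(5, 9): e=[14,14,-7] → ·
    (1,5)@(3, 11): e=[4,22,-5] → ·
  covered (4 px):
    · · · · · · ·
    · · · · · · ·
    · · · · · · ·
    █ █ █ · · · ·
    · █ · · · · ·
    · · · · · · ·
    · · · · · · ·

Answer: 20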